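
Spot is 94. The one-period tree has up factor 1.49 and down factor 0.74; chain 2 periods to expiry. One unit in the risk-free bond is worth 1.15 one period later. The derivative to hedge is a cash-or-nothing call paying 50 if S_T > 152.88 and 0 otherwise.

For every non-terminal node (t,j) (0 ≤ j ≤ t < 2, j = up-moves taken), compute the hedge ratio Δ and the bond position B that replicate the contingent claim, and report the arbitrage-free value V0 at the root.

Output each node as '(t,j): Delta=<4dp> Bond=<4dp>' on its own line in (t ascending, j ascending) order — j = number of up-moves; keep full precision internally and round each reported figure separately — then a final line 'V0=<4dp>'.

The replicating-portfolio and risk-neutral prices coincide; use p* = (1.15−0.74)/(1.49−0.74) = 0.5467 for the latter.
At expiry t=2: V(2,0)=0.0000, V(2,1)=0.0000, V(2,2)=50.0000
(1,0): S=69.5600. Δ = (V_up−V_dn)/(S_up−S_dn) = (0.0000−0.0000)/(103.6444−51.4744) = 0.0000. V = [p*·0.0000 + (1−p*)·0.0000]/1.15 = 0.0000. B = V − Δ·S = 0.0000.
(1,1): S=140.0600. Δ = (V_up−V_dn)/(S_up−S_dn) = (50.0000−0.0000)/(208.6894−103.6444) = 0.4760. V = [p*·50.0000 + (1−p*)·0.0000]/1.15 = 23.7681. B = V − Δ·S = -42.8986.
(0,0): S=94.0000. Δ = (V_up−V_dn)/(S_up−S_dn) = (23.7681−0.0000)/(140.0600−69.5600) = 0.3371. V = [p*·23.7681 + (1−p*)·0.0000]/1.15 = 11.2985. B = V − Δ·S = -20.3924.
The time-0 hedge costs 11.2985, which is the no-arbitrage price.

(0,0): Delta=0.3371 Bond=-20.3924
(1,0): Delta=0.0000 Bond=0.0000
(1,1): Delta=0.4760 Bond=-42.8986
V0=11.2985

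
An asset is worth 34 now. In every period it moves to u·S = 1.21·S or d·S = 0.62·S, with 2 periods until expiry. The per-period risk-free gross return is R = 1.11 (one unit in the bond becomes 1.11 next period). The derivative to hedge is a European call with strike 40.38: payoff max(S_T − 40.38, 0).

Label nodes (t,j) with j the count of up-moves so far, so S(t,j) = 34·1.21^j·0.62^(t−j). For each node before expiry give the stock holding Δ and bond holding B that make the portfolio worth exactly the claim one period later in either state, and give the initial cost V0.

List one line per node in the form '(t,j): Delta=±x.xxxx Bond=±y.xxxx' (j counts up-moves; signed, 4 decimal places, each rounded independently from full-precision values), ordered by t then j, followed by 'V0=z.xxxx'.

(0,0): Delta=0.3506 Bond=-6.6579
(1,0): Delta=0.0000 Bond=0.0000
(1,1): Delta=0.3872 Bond=-8.8985
V0=5.2619

Risk-neutral probability p* = (R−d)/(u−d) = (1.11−0.62)/(1.21−0.62) = 0.8305.
At expiry t=2: V(2,0)=0.0000, V(2,1)=0.0000, V(2,2)=9.3994
(1,0): S=21.0800. Δ = (V_up−V_dn)/(S_up−S_dn) = (0.0000−0.0000)/(25.5068−13.0696) = 0.0000. V = [p*·0.0000 + (1−p*)·0.0000]/1.11 = 0.0000. B = V − Δ·S = 0.0000.
(1,1): S=41.1400. Δ = (V_up−V_dn)/(S_up−S_dn) = (9.3994−0.0000)/(49.7794−25.5068) = 0.3872. V = [p*·9.3994 + (1−p*)·0.0000]/1.11 = 7.0327. B = V − Δ·S = -8.8985.
(0,0): S=34.0000. Δ = (V_up−V_dn)/(S_up−S_dn) = (7.0327−0.0000)/(41.1400−21.0800) = 0.3506. V = [p*·7.0327 + (1−p*)·0.0000]/1.11 = 5.2619. B = V − Δ·S = -6.6579.
Each (Δ,B) replicates both successor values, so the strategy is self-financing and V0 is arbitrage-free.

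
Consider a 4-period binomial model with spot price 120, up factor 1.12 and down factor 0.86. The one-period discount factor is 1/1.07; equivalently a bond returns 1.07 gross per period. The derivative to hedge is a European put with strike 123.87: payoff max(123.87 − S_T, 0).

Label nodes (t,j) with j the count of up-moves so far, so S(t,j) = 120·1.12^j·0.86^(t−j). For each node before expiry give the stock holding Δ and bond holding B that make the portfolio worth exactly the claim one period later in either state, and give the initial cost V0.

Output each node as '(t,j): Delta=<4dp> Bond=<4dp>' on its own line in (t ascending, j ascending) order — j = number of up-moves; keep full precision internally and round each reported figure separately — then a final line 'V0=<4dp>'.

(0,0): Delta=-0.1878 Bond=24.6498
(1,0): Delta=-0.5515 Bond=63.9159
(1,1): Delta=-0.1213 Bond=17.4371
(2,0): Delta=-1.0000 Bond=108.1929
(2,1): Delta=-0.4695 Bond=58.9132
(2,2): Delta=-0.0576 Bond=9.0731
(3,0): Delta=-1.0000 Bond=115.7664
(3,1): Delta=-1.0000 Bond=115.7664
(3,2): Delta=-0.3726 Bond=50.4825
(3,3): Delta=0.0000 Bond=0.0000
V0=2.1184

No-arbitrage ⇒ martingale measure with p* = (R−d)/(u−d) = 0.8077.
Payoff layer (t=4): V(4,0)=58.2290, V(4,1)=38.3841, V(4,2)=12.5395, V(4,3)=0.0000, V(4,4)=0.0000
Node (3,0) S=76.3267: V=(p*·38.3841+(1−p*)·58.2290)/1.07=39.4396; Δ=(38.3841−58.2290)/(85.4859−65.6410)=-1.0000; B=V−Δ·S=115.7664
Node (3,1) S=99.4022: V=(p*·12.5395+(1−p*)·38.3841)/1.07=16.3641; Δ=(12.5395−38.3841)/(111.3305−85.4859)=-1.0000; B=V−Δ·S=115.7664
Node (3,2) S=129.4541: V=(p*·0.0000+(1−p*)·12.5395)/1.07=2.2537; Δ=(0.0000−12.5395)/(144.9886−111.3305)=-0.3726; B=V−Δ·S=50.4825
Node (3,3) S=168.5914: V=(p*·0.0000+(1−p*)·0.0000)/1.07=0.0000; Δ=(0.0000−0.0000)/(188.8223−144.9886)=0.0000; B=V−Δ·S=0.0000
Node (2,0) S=88.7520: V=(p*·16.3641+(1−p*)·39.4396)/1.07=19.4409; Δ=(16.3641−39.4396)/(99.4022−76.3267)=-1.0000; B=V−Δ·S=108.1929
Node (2,1) S=115.5840: V=(p*·2.2537+(1−p*)·16.3641)/1.07=4.6423; Δ=(2.2537−16.3641)/(129.4541−99.4022)=-0.4695; B=V−Δ·S=58.9132
Node (2,2) S=150.5280: V=(p*·0.0000+(1−p*)·2.2537)/1.07=0.4050; Δ=(0.0000−2.2537)/(168.5914−129.4541)=-0.0576; B=V−Δ·S=9.0731
Node (1,0) S=103.2000: V=(p*·4.6423+(1−p*)·19.4409)/1.07=6.9983; Δ=(4.6423−19.4409)/(115.5840−88.7520)=-0.5515; B=V−Δ·S=63.9159
Node (1,1) S=134.4000: V=(p*·0.4050+(1−p*)·4.6423)/1.07=1.1401; Δ=(0.4050−4.6423)/(150.5280−115.5840)=-0.1213; B=V−Δ·S=17.4371
Node (0,0) S=120.0000: V=(p*·1.1401+(1−p*)·6.9983)/1.07=2.1184; Δ=(1.1401−6.9983)/(134.4000−103.2000)=-0.1878; B=V−Δ·S=24.6498
Each (Δ,B) replicates both successor values, so the strategy is self-financing and V0 is arbitrage-free.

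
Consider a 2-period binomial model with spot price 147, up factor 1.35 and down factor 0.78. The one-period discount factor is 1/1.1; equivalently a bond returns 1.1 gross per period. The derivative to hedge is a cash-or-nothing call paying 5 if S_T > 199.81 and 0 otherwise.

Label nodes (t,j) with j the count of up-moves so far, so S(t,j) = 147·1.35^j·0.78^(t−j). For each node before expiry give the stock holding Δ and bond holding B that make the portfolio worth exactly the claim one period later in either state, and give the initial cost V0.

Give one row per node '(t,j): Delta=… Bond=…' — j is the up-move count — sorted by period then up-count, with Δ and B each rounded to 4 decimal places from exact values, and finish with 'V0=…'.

(0,0): Delta=0.0305 Bond=-3.1745
(1,0): Delta=0.0000 Bond=0.0000
(1,1): Delta=0.0442 Bond=-6.2201
V0=1.3024

Under the risk-neutral measure, an up-move has probability p* = (R−d)/(u−d) = 0.5614 and values discount at R = 1.1.
At expiry t=2: V(2,0)=0.0000, V(2,1)=0.0000, V(2,2)=5.0000
(1,0): S=114.6600. Δ = (V_up−V_dn)/(S_up−S_dn) = (0.0000−0.0000)/(154.7910−89.4348) = 0.0000. V = [p*·0.0000 + (1−p*)·0.0000]/1.1 = 0.0000. B = V − Δ·S = 0.0000.
(1,1): S=198.4500. Δ = (V_up−V_dn)/(S_up−S_dn) = (5.0000−0.0000)/(267.9075−154.7910) = 0.0442. V = [p*·5.0000 + (1−p*)·0.0000]/1.1 = 2.5518. B = V − Δ·S = -6.2201.
(0,0): S=147.0000. Δ = (V_up−V_dn)/(S_up−S_dn) = (2.5518−0.0000)/(198.4500−114.6600) = 0.0305. V = [p*·2.5518 + (1−p*)·0.0000]/1.1 = 1.3024. B = V − Δ·S = -3.1745.
Each (Δ,B) replicates both successor values, so the strategy is self-financing and V0 is arbitrage-free.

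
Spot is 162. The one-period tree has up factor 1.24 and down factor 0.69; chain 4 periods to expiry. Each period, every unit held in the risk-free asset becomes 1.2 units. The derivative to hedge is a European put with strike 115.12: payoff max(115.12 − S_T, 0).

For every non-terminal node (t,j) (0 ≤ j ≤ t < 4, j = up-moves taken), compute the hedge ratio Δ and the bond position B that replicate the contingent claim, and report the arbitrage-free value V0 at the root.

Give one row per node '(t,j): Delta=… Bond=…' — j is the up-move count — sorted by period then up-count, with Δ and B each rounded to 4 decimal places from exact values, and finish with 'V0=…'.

(0,0): Delta=-0.0048 Bond=0.8073
(1,0): Delta=-0.0766 Bond=8.9978
(1,1): Delta=-0.0016 Bond=0.3390
(2,0): Delta=-0.9367 Bond=77.1393
(2,1): Delta=-0.0391 Bond=5.5941
(2,2): Delta=0.0000 Bond=0.0000
(3,0): Delta=-1.0000 Bond=95.9333
(3,1): Delta=-0.9340 Bond=92.3032
(3,2): Delta=0.0000 Bond=0.0000
(3,3): Delta=0.0000 Bond=0.0000
V0=0.0349

Under the risk-neutral measure, an up-move has probability p* = (R−d)/(u−d) = 0.9273 and values discount at R = 1.2.
Terminal payoffs: V(4,0)=78.3993, V(4,1)=49.1291, V(4,2)=0.0000, V(4,3)=0.0000, V(4,4)=0.0000
Node (3,0) S=53.2185: V=(p*·49.1291+(1−p*)·78.3993)/1.2=42.7149; Δ=(49.1291−78.3993)/(65.9909−36.7207)=-1.0000; B=V−Δ·S=95.9333
Node (3,1) S=95.6390: V=(p*·0.0000+(1−p*)·49.1291)/1.2=2.9775; Δ=(0.0000−49.1291)/(118.5923−65.9909)=-0.9340; B=V−Δ·S=92.3032
Node (3,2) S=171.8729: V=(p*·0.0000+(1−p*)·0.0000)/1.2=0.0000; Δ=(0.0000−0.0000)/(213.1224−118.5923)=0.0000; B=V−Δ·S=0.0000
Node (3,3) S=308.8731: V=(p*·0.0000+(1−p*)·0.0000)/1.2=0.0000; Δ=(0.0000−0.0000)/(383.0026−213.1224)=0.0000; B=V−Δ·S=0.0000
Node (2,0) S=77.1282: V=(p*·2.9775+(1−p*)·42.7149)/1.2=4.8896; Δ=(2.9775−42.7149)/(95.6390−53.2185)=-0.9367; B=V−Δ·S=77.1393
Node (2,1) S=138.6072: V=(p*·0.0000+(1−p*)·2.9775)/1.2=0.1805; Δ=(0.0000−2.9775)/(171.8729−95.6390)=-0.0391; B=V−Δ·S=5.5941
Node (2,2) S=249.0912: V=(p*·0.0000+(1−p*)·0.0000)/1.2=0.0000; Δ=(0.0000−0.0000)/(308.8731−171.8729)=0.0000; B=V−Δ·S=0.0000
Node (1,0) S=111.7800: V=(p*·0.1805+(1−p*)·4.8896)/1.2=0.4358; Δ=(0.1805−4.8896)/(138.6072−77.1282)=-0.0766; B=V−Δ·S=8.9978
Node (1,1) S=200.8800: V=(p*·0.0000+(1−p*)·0.1805)/1.2=0.0109; Δ=(0.0000−0.1805)/(249.0912−138.6072)=-0.0016; B=V−Δ·S=0.3390
Node (0,0) S=162.0000: V=(p*·0.0109+(1−p*)·0.4358)/1.2=0.0349; Δ=(0.0109−0.4358)/(200.8800−111.7800)=-0.0048; B=V−Δ·S=0.8073
Check: Δ(0,0)·S0 + B(0,0) = 0.0349 = V0.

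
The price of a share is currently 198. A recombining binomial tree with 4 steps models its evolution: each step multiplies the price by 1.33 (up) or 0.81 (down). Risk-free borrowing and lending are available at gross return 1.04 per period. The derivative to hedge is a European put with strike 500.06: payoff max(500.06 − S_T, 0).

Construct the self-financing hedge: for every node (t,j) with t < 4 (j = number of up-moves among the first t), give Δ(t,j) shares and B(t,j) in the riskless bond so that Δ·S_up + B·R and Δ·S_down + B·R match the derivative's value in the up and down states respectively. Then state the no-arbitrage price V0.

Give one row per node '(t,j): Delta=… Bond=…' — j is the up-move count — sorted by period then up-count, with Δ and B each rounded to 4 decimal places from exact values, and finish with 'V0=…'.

(0,0): Delta=-0.9107 Bond=413.6867
(1,0): Delta=-1.0000 Bond=444.5515
(1,1): Delta=-0.8422 Bond=412.1818
(2,0): Delta=-1.0000 Bond=462.3336
(2,1): Delta=-1.0000 Bond=462.3336
(2,2): Delta=-0.7210 Bond=386.2226
(3,0): Delta=-1.0000 Bond=480.8269
(3,1): Delta=-1.0000 Bond=480.8269
(3,2): Delta=-1.0000 Bond=480.8269
(3,3): Delta=-0.5067 Bond=301.8669
V0=233.3624

Under the risk-neutral measure, an up-move has probability p* = (R−d)/(u−d) = 0.4423 and values discount at R = 1.04.
Terminal values V(4,·): V(4,0)=414.8275, V(4,1)=360.1103, V(4,2)=270.2661, V(4,3)=122.7441, V(4,4)=0.0000
(3,0): S=105.2253. Δ = (V_up−V_dn)/(S_up−S_dn) = (360.1103−414.8275)/(139.9497−85.2325) = -1.0000. V = [p*·360.1103 + (1−p*)·414.8275]/1.04 = 375.6016. B = V − Δ·S = 480.8269.
(3,1): S=172.7774. Δ = (V_up−V_dn)/(S_up−S_dn) = (270.2661−360.1103)/(229.7939−139.9497) = -1.0000. V = [p*·270.2661 + (1−p*)·360.1103]/1.04 = 308.0495. B = V − Δ·S = 480.8269.
(3,2): S=283.6962. Δ = (V_up−V_dn)/(S_up−S_dn) = (122.7441−270.2661)/(377.3159−229.7939) = -1.0000. V = [p*·122.7441 + (1−p*)·270.2661]/1.04 = 197.1307. B = V − Δ·S = 480.8269.
(3,3): S=465.8221. Δ = (V_up−V_dn)/(S_up−S_dn) = (0.0000−122.7441)/(619.5434−377.3159) = -0.5067. V = [p*·0.0000 + (1−p*)·122.7441]/1.04 = 65.8206. B = V − Δ·S = 301.8669.
(2,0): S=129.9078. Δ = (V_up−V_dn)/(S_up−S_dn) = (308.0495−375.6016)/(172.7774−105.2253) = -1.0000. V = [p*·308.0495 + (1−p*)·375.6016]/1.04 = 332.4258. B = V − Δ·S = 462.3336.
(2,1): S=213.3054. Δ = (V_up−V_dn)/(S_up−S_dn) = (197.1307−308.0495)/(283.6962−172.7774) = -1.0000. V = [p*·197.1307 + (1−p*)·308.0495]/1.04 = 249.0282. B = V − Δ·S = 462.3336.
(2,2): S=350.2422. Δ = (V_up−V_dn)/(S_up−S_dn) = (65.8206−197.1307)/(465.8221−283.6962) = -0.7210. V = [p*·65.8206 + (1−p*)·197.1307]/1.04 = 133.7031. B = V − Δ·S = 386.2226.
(1,0): S=160.3800. Δ = (V_up−V_dn)/(S_up−S_dn) = (249.0282−332.4258)/(213.3054−129.9078) = -1.0000. V = [p*·249.0282 + (1−p*)·332.4258]/1.04 = 284.1715. B = V − Δ·S = 444.5515.
(1,1): S=263.3400. Δ = (V_up−V_dn)/(S_up−S_dn) = (133.7031−249.0282)/(350.2422−213.3054) = -0.8422. V = [p*·133.7031 + (1−p*)·249.0282]/1.04 = 190.4029. B = V − Δ·S = 412.1818.
(0,0): S=198.0000. Δ = (V_up−V_dn)/(S_up−S_dn) = (190.4029−284.1715)/(263.3400−160.3800) = -0.9107. V = [p*·190.4029 + (1−p*)·284.1715]/1.04 = 233.3624. B = V − Δ·S = 413.6867.
Self-financing check: at every node Δ·S+B equals the discounted successor values.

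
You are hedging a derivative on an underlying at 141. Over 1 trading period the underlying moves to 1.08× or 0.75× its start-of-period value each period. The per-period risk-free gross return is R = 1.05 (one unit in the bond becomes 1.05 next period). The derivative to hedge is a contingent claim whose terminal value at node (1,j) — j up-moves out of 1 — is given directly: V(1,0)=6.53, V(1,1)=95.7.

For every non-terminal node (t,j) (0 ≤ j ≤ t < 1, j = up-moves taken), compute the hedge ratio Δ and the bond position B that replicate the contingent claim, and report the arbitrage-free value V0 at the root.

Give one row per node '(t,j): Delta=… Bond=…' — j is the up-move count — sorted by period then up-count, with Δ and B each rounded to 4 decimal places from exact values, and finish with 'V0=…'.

(0,0): Delta=1.9164 Bond=-186.7896
V0=83.4225

Under the risk-neutral measure, an up-move has probability p* = (R−d)/(u−d) = 0.9091 and values discount at R = 1.05.
At expiry t=1: V(1,0)=6.5300, V(1,1)=95.7000
Node (0,0) S=141.0000: V=(p*·95.7000+(1−p*)·6.5300)/1.05=83.4225; Δ=(95.7000−6.5300)/(152.2800−105.7500)=1.9164; B=V−Δ·S=-186.7896
Self-financing check: at every node Δ·S+B equals the discounted successor values.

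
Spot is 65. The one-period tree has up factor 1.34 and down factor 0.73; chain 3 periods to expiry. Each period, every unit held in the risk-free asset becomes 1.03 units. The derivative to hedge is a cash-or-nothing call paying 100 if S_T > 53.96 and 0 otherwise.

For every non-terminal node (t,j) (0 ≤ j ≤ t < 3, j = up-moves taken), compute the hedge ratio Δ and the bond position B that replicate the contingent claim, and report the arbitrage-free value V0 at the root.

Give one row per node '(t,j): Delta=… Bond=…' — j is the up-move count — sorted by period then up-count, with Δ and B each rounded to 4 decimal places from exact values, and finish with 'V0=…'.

No-arbitrage ⇒ martingale measure with p* = (R−d)/(u−d) = 0.4918.
Terminal values V(3,·): V(3,0)=0.0000, V(3,1)=0.0000, V(3,2)=100.0000, V(3,3)=100.0000
(2,0): S=34.6385. Δ = (V_up−V_dn)/(S_up−S_dn) = (0.0000−0.0000)/(46.4156−25.2861) = 0.0000. V = [p*·0.0000 + (1−p*)·0.0000]/1.03 = 0.0000. B = V − Δ·S = 0.0000.
(2,1): S=63.5830. Δ = (V_up−V_dn)/(S_up−S_dn) = (100.0000−0.0000)/(85.2012−46.4156) = 2.5783. V = [p*·100.0000 + (1−p*)·0.0000]/1.03 = 47.7479. B = V − Δ·S = -116.1865.
(2,2): S=116.7140. Δ = (V_up−V_dn)/(S_up−S_dn) = (100.0000−100.0000)/(156.3968−85.2012) = 0.0000. V = [p*·100.0000 + (1−p*)·100.0000]/1.03 = 97.0874. B = V − Δ·S = 97.0874.
(1,0): S=47.4500. Δ = (V_up−V_dn)/(S_up−S_dn) = (47.7479−0.0000)/(63.5830−34.6385) = 1.6496. V = [p*·47.7479 + (1−p*)·0.0000]/1.03 = 22.7986. B = V − Δ·S = -55.4766.
(1,1): S=87.1000. Δ = (V_up−V_dn)/(S_up−S_dn) = (97.0874−47.7479)/(116.7140−63.5830) = 0.9286. V = [p*·97.0874 + (1−p*)·47.7479]/1.03 = 69.9157. B = V − Δ·S = -10.9687.
(0,0): S=65.0000. Δ = (V_up−V_dn)/(S_up−S_dn) = (69.9157−22.7986)/(87.1000−47.4500) = 1.1883. V = [p*·69.9157 + (1−p*)·22.7986]/1.03 = 44.6320. B = V − Δ·S = -32.6092.
Check: Δ(0,0)·S0 + B(0,0) = 44.6320 = V0.

(0,0): Delta=1.1883 Bond=-32.6092
(1,0): Delta=1.6496 Bond=-55.4766
(1,1): Delta=0.9286 Bond=-10.9687
(2,0): Delta=0.0000 Bond=0.0000
(2,1): Delta=2.5783 Bond=-116.1865
(2,2): Delta=0.0000 Bond=97.0874
V0=44.6320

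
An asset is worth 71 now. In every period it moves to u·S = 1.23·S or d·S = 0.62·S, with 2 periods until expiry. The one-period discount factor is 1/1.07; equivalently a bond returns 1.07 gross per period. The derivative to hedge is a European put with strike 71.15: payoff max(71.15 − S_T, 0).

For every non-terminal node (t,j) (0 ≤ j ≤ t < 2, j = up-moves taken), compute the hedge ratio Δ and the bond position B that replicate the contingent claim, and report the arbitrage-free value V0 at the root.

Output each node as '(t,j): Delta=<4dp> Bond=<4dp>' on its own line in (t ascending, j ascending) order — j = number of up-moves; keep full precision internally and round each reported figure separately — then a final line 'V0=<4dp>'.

Risk-neutral probability p* = (R−d)/(u−d) = (1.07−0.62)/(1.23−0.62) = 0.7377.
Terminal values V(2,·): V(2,0)=43.8576, V(2,1)=17.0054, V(2,2)=0.0000
(1,0): S=44.0200. Δ = (V_up−V_dn)/(S_up−S_dn) = (17.0054−43.8576)/(54.1446−27.2924) = -1.0000. V = [p*·17.0054 + (1−p*)·43.8576]/1.07 = 22.4753. B = V − Δ·S = 66.4953.
(1,1): S=87.3300. Δ = (V_up−V_dn)/(S_up−S_dn) = (0.0000−17.0054)/(107.4159−54.1446) = -0.3192. V = [p*·0.0000 + (1−p*)·17.0054]/1.07 = 4.1686. B = V − Δ·S = 32.0463.
(0,0): S=71.0000. Δ = (V_up−V_dn)/(S_up−S_dn) = (4.1686−22.4753)/(87.3300−44.0200) = -0.4227. V = [p*·4.1686 + (1−p*)·22.4753]/1.07 = 8.3835. B = V − Δ·S = 38.3945.
Self-financing check: at every node Δ·S+B equals the discounted successor values.

(0,0): Delta=-0.4227 Bond=38.3945
(1,0): Delta=-1.0000 Bond=66.4953
(1,1): Delta=-0.3192 Bond=32.0463
V0=8.3835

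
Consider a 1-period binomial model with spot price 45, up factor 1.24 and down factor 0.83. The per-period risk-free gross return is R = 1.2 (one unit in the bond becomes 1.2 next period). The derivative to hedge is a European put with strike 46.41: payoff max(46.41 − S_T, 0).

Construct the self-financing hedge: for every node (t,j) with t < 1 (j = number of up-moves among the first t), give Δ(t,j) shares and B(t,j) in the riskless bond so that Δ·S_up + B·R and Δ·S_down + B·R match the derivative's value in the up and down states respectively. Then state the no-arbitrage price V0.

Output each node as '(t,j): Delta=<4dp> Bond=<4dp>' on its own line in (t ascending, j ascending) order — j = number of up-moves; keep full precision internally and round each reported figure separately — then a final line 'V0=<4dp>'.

(0,0): Delta=-0.4911 Bond=22.8341
V0=0.7366

Under the risk-neutral measure, an up-move has probability p* = (R−d)/(u−d) = 0.9024 and values discount at R = 1.2.
Terminal values V(1,·): V(1,0)=9.0600, V(1,1)=0.0000
  t=0,j=0: stock 45.0000 → up 55.8000 (V=0.0000), down 37.3500 (V=9.0600). Price 0.7366; hedge Δ=-0.4911, bond B=22.8341.
Each (Δ,B) replicates both successor values, so the strategy is self-financing and V0 is arbitrage-free.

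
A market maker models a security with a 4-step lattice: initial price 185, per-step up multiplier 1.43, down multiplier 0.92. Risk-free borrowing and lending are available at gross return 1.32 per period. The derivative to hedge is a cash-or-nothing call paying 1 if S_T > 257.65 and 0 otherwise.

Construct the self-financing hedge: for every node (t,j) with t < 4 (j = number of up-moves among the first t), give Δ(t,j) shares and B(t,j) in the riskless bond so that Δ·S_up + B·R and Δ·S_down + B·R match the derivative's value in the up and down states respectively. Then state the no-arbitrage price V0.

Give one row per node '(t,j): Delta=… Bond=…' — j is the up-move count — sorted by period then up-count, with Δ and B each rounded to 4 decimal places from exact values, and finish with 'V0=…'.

Under the risk-neutral measure, an up-move has probability p* = (R−d)/(u−d) = 0.7843 and values discount at R = 1.32.
At expiry t=4: V(4,0)=0.0000, V(4,1)=0.0000, V(4,2)=1.0000, V(4,3)=1.0000, V(4,4)=1.0000
  t=3,j=0: stock 144.0573 → up 206.0019 (V=0.0000), down 132.5327 (V=0.0000). Price 0.0000; hedge Δ=0.0000, bond B=0.0000.
  t=3,j=1: stock 223.9151 → up 320.1986 (V=1.0000), down 206.0019 (V=0.0000). Price 0.5942; hedge Δ=0.0088, bond B=-1.3666.
  t=3,j=2: stock 348.0420 → up 497.7000 (V=1.0000), down 320.1986 (V=1.0000). Price 0.7576; hedge Δ=0.0000, bond B=0.7576.
  t=3,j=3: stock 540.9783 → up 773.5990 (V=1.0000), down 497.7000 (V=1.0000). Price 0.7576; hedge Δ=0.0000, bond B=0.7576.
  t=2,j=0: stock 156.5840 → up 223.9151 (V=0.5942), down 144.0573 (V=0.0000). Price 0.3530; hedge Δ=0.0074, bond B=-0.8120.
  t=2,j=1: stock 243.3860 → up 348.0420 (V=0.7576), down 223.9151 (V=0.5942). Price 0.5472; hedge Δ=0.0013, bond B=0.2268.
  t=2,j=2: stock 378.3065 → up 540.9783 (V=0.7576), down 348.0420 (V=0.7576). Price 0.5739; hedge Δ=0.0000, bond B=0.5739.
  t=1,j=0: stock 170.2000 → up 243.3860 (V=0.5472), down 156.5840 (V=0.3530). Price 0.3828; hedge Δ=0.0022, bond B=0.0021.
  t=1,j=1: stock 264.5500 → up 378.3065 (V=0.5739), down 243.3860 (V=0.5472). Price 0.4304; hedge Δ=0.0002, bond B=0.3781.
  t=0,j=0: stock 185.0000 → up 264.5500 (V=0.4304), down 170.2000 (V=0.3828). Price 0.3183; hedge Δ=0.0005, bond B=0.2250.
Self-financing check: at every node Δ·S+B equals the discounted successor values.

(0,0): Delta=0.0005 Bond=0.2250
(1,0): Delta=0.0022 Bond=0.0021
(1,1): Delta=0.0002 Bond=0.3781
(2,0): Delta=0.0074 Bond=-0.8120
(2,1): Delta=0.0013 Bond=0.2268
(2,2): Delta=0.0000 Bond=0.5739
(3,0): Delta=0.0000 Bond=0.0000
(3,1): Delta=0.0088 Bond=-1.3666
(3,2): Delta=0.0000 Bond=0.7576
(3,3): Delta=0.0000 Bond=0.7576
V0=0.3183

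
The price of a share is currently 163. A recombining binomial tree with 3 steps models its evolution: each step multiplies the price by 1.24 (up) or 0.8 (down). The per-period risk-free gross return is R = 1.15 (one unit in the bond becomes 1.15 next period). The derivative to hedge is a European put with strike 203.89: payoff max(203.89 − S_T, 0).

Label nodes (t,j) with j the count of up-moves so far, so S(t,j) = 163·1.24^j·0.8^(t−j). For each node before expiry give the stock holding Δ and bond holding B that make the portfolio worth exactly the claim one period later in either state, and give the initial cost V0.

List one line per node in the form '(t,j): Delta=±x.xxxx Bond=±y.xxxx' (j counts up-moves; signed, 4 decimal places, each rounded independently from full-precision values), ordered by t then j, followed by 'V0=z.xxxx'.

(0,0): Delta=-0.2869 Bond=53.2053
(1,0): Delta=-1.0000 Bond=154.1701
(1,1): Delta=-0.1686 Bond=37.2759
(2,0): Delta=-1.0000 Bond=177.2957
(2,1): Delta=-1.0000 Bond=177.2957
(2,2): Delta=-0.0307 Bond=8.3001
V0=6.4353

Since d<R<u, set p* = (R−d)/(u−d) = 0.7955; price each node as the discounted p*-expectation of its children.
Terminal payoffs: V(3,0)=120.4340, V(3,1)=74.5332, V(3,2)=3.3870, V(3,3)=0.0000
(2,0): S=104.3200. Δ = (V_up−V_dn)/(S_up−S_dn) = (74.5332−120.4340)/(129.3568−83.4560) = -1.0000. V = [p*·74.5332 + (1−p*)·120.4340]/1.15 = 72.9757. B = V − Δ·S = 177.2957.
(2,1): S=161.6960. Δ = (V_up−V_dn)/(S_up−S_dn) = (3.3870−74.5332)/(200.5030−129.3568) = -1.0000. V = [p*·3.3870 + (1−p*)·74.5332]/1.15 = 15.5997. B = V − Δ·S = 177.2957.
(2,2): S=250.6288. Δ = (V_up−V_dn)/(S_up−S_dn) = (0.0000−3.3870)/(310.7797−200.5030) = -0.0307. V = [p*·0.0000 + (1−p*)·3.3870]/1.15 = 0.6024. B = V − Δ·S = 8.3001.
(1,0): S=130.4000. Δ = (V_up−V_dn)/(S_up−S_dn) = (15.5997−72.9757)/(161.6960−104.3200) = -1.0000. V = [p*·15.5997 + (1−p*)·72.9757]/1.15 = 23.7701. B = V − Δ·S = 154.1701.
(1,1): S=202.1200. Δ = (V_up−V_dn)/(S_up−S_dn) = (0.6024−15.5997)/(250.6288−161.6960) = -0.1686. V = [p*·0.6024 + (1−p*)·15.5997]/1.15 = 3.1913. B = V − Δ·S = 37.2759.
(0,0): S=163.0000. Δ = (V_up−V_dn)/(S_up−S_dn) = (3.1913−23.7701)/(202.1200−130.4000) = -0.2869. V = [p*·3.1913 + (1−p*)·23.7701]/1.15 = 6.4353. B = V − Δ·S = 53.2053.
The time-0 hedge costs 6.4353, which is the no-arbitrage price.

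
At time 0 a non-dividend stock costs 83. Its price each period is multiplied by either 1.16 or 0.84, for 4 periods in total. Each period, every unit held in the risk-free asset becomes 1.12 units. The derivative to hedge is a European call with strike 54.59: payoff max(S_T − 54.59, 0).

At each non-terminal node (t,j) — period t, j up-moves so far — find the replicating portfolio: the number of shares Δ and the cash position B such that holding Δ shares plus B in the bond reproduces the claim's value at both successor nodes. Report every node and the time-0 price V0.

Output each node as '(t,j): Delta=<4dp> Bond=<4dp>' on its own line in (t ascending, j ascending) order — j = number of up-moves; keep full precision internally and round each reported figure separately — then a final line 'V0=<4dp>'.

Risk-neutral probability p* = (R−d)/(u−d) = (1.12−0.84)/(1.16−0.84) = 0.8750.
Terminal values V(4,·): V(4,0)=0.0000, V(4,1)=2.4755, V(4,2)=24.2148, V(4,3)=54.2357, V(4,4)=95.6931
Node (3,0) S=49.1944: V=(p*·2.4755+(1−p*)·0.0000)/1.12=1.9340; Δ=(2.4755−0.0000)/(57.0655−41.3233)=0.1573; B=V−Δ·S=-5.8020
Node (3,1) S=67.9352: V=(p*·24.2148+(1−p*)·2.4755)/1.12=19.1941; Δ=(24.2148−2.4755)/(78.8048−57.0655)=1.0000; B=V−Δ·S=-48.7411
Node (3,2) S=93.8152: V=(p*·54.2357+(1−p*)·24.2148)/1.12=45.0742; Δ=(54.2357−24.2148)/(108.8257−78.8048)=1.0000; B=V−Δ·S=-48.7411
Node (3,3) S=129.5544: V=(p*·95.6931+(1−p*)·54.2357)/1.12=80.8133; Δ=(95.6931−54.2357)/(150.2831−108.8257)=1.0000; B=V−Δ·S=-48.7411
Node (2,0) S=58.5648: V=(p*·19.1941+(1−p*)·1.9340)/1.12=15.2112; Δ=(19.1941−1.9340)/(67.9352−49.1944)=0.9210; B=V−Δ·S=-38.7265
Node (2,1) S=80.8752: V=(p*·45.0742+(1−p*)·19.1941)/1.12=37.3564; Δ=(45.0742−19.1941)/(93.8152−67.9352)=1.0000; B=V−Δ·S=-43.5188
Node (2,2) S=111.6848: V=(p*·80.8133+(1−p*)·45.0742)/1.12=68.1660; Δ=(80.8133−45.0742)/(129.5544−93.8152)=1.0000; B=V−Δ·S=-43.5188
Node (1,0) S=69.7200: V=(p*·37.3564+(1−p*)·15.2112)/1.12=30.8824; Δ=(37.3564−15.2112)/(80.8752−58.5648)=0.9926; B=V−Δ·S=-38.3212
Node (1,1) S=96.2800: V=(p*·68.1660+(1−p*)·37.3564)/1.12=57.4239; Δ=(68.1660−37.3564)/(111.6848−80.8752)=1.0000; B=V−Δ·S=-38.8561
Node (0,0) S=83.0000: V=(p*·57.4239+(1−p*)·30.8824)/1.12=48.3091; Δ=(57.4239−30.8824)/(96.2800−69.7200)=0.9993; B=V−Δ·S=-34.6332
The time-0 hedge costs 48.3091, which is the no-arbitrage price.

(0,0): Delta=0.9993 Bond=-34.6332
(1,0): Delta=0.9926 Bond=-38.3212
(1,1): Delta=1.0000 Bond=-38.8561
(2,0): Delta=0.9210 Bond=-38.7265
(2,1): Delta=1.0000 Bond=-43.5188
(2,2): Delta=1.0000 Bond=-43.5188
(3,0): Delta=0.1573 Bond=-5.8020
(3,1): Delta=1.0000 Bond=-48.7411
(3,2): Delta=1.0000 Bond=-48.7411
(3,3): Delta=1.0000 Bond=-48.7411
V0=48.3091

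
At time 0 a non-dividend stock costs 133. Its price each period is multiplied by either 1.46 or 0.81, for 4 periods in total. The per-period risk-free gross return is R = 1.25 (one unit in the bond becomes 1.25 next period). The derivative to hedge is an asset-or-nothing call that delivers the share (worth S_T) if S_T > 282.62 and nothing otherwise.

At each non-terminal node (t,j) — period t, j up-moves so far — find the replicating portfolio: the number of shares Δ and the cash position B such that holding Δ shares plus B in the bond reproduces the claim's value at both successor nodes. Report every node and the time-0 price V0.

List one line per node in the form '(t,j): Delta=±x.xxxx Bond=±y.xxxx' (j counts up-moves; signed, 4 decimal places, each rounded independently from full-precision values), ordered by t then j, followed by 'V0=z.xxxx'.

Risk-neutral probability p* = (R−d)/(u−d) = (1.25−0.81)/(1.46−0.81) = 0.6769.
Terminal payoffs: V(4,0)=0.0000, V(4,1)=0.0000, V(4,2)=0.0000, V(4,3)=335.2704, V(4,4)=604.3146
Node (3,0) S=70.6817: V=(p*·0.0000+(1−p*)·0.0000)/1.25=0.0000; Δ=(0.0000−0.0000)/(103.1952−57.2521)=0.0000; B=V−Δ·S=0.0000
Node (3,1) S=127.4015: V=(p*·0.0000+(1−p*)·0.0000)/1.25=0.0000; Δ=(0.0000−0.0000)/(186.0062−103.1952)=0.0000; B=V−Δ·S=0.0000
Node (3,2) S=229.6373: V=(p*·335.2704+(1−p*)·0.0000)/1.25=181.5618; Δ=(335.2704−0.0000)/(335.2704−186.0062)=2.2462; B=V−Δ·S=-334.2388
Node (3,3) S=413.9141: V=(p*·604.3146+(1−p*)·335.2704)/1.25=413.9141; Δ=(604.3146−335.2704)/(604.3146−335.2704)=1.0000; B=V−Δ·S=0.0000
Node (2,0) S=87.2613: V=(p*·0.0000+(1−p*)·0.0000)/1.25=0.0000; Δ=(0.0000−0.0000)/(127.4015−70.6817)=0.0000; B=V−Δ·S=0.0000
Node (2,1) S=157.2858: V=(p*·181.5618+(1−p*)·0.0000)/1.25=98.3227; Δ=(181.5618−0.0000)/(229.6373−127.4015)=1.7759; B=V−Δ·S=-181.0032
Node (2,2) S=283.5028: V=(p*·413.9141+(1−p*)·181.5618)/1.25=271.0771; Δ=(413.9141−181.5618)/(413.9141−229.6373)=1.2609; B=V−Δ·S=-86.3879
Node (1,0) S=107.7300: V=(p*·98.3227+(1−p*)·0.0000)/1.25=53.2455; Δ=(98.3227−0.0000)/(157.2858−87.2613)=1.4041; B=V−Δ·S=-98.0202
Node (1,1) S=194.1800: V=(p*·271.0771+(1−p*)·98.3227)/1.25=172.2113; Δ=(271.0771−98.3227)/(283.5028−157.2858)=1.3687; B=V−Δ·S=-93.5647
Node (0,0) S=133.0000: V=(p*·172.2113+(1−p*)·53.2455)/1.25=107.0210; Δ=(172.2113−53.2455)/(194.1800−107.7300)=1.3761; B=V−Δ·S=-76.0033
Each (Δ,B) replicates both successor values, so the strategy is self-financing and V0 is arbitrage-free.

(0,0): Delta=1.3761 Bond=-76.0033
(1,0): Delta=1.4041 Bond=-98.0202
(1,1): Delta=1.3687 Bond=-93.5647
(2,0): Delta=0.0000 Bond=0.0000
(2,1): Delta=1.7759 Bond=-181.0032
(2,2): Delta=1.2609 Bond=-86.3879
(3,0): Delta=0.0000 Bond=0.0000
(3,1): Delta=0.0000 Bond=0.0000
(3,2): Delta=2.2462 Bond=-334.2388
(3,3): Delta=1.0000 Bond=0.0000
V0=107.0210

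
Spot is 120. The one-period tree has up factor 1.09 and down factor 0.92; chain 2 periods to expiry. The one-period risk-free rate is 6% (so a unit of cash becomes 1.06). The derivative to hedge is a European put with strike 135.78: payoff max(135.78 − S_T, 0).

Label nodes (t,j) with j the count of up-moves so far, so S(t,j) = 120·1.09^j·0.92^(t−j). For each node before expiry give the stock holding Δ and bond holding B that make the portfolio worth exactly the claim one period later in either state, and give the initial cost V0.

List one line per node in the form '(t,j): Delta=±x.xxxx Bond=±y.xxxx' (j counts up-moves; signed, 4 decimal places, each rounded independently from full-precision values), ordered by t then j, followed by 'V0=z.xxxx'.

(0,0): Delta=-0.7413 Bond=93.9033
(1,0): Delta=-1.0000 Bond=128.0943
(1,1): Delta=-0.6945 Bond=93.4182
V0=4.9433

The replicating-portfolio and risk-neutral prices coincide; use p* = (1.06−0.92)/(1.09−0.92) = 0.8235 for the latter.
Terminal values V(2,·): V(2,0)=34.2120, V(2,1)=15.4440, V(2,2)=0.0000
(1,0): S=110.4000. Δ = (V_up−V_dn)/(S_up−S_dn) = (15.4440−34.2120)/(120.3360−101.5680) = -1.0000. V = [p*·15.4440 + (1−p*)·34.2120]/1.06 = 17.6943. B = V − Δ·S = 128.0943.
(1,1): S=130.8000. Δ = (V_up−V_dn)/(S_up−S_dn) = (0.0000−15.4440)/(142.5720−120.3360) = -0.6945. V = [p*·0.0000 + (1−p*)·15.4440]/1.06 = 2.5711. B = V − Δ·S = 93.4182.
(0,0): S=120.0000. Δ = (V_up−V_dn)/(S_up−S_dn) = (2.5711−17.6943)/(130.8000−110.4000) = -0.7413. V = [p*·2.5711 + (1−p*)·17.6943]/1.06 = 4.9433. B = V − Δ·S = 93.9033.
Self-financing check: at every node Δ·S+B equals the discounted successor values.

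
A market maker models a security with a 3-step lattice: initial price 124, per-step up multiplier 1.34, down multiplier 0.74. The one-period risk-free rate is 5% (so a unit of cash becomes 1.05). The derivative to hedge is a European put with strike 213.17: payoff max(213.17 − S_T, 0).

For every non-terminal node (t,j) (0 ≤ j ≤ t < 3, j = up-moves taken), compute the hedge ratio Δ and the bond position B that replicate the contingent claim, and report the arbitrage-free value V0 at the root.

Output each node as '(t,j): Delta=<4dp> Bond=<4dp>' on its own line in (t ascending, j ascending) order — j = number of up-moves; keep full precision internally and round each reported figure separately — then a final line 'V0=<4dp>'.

Since d<R<u, set p* = (R−d)/(u−d) = 0.5167; price each node as the discounted p*-expectation of its children.
Terminal values V(3,·): V(3,0)=162.9222, V(3,1)=122.1808, V(3,2)=48.4057, V(3,3)=0.0000
(2,0): S=67.9024. Δ = (V_up−V_dn)/(S_up−S_dn) = (122.1808−162.9222)/(90.9892−50.2478) = -1.0000. V = [p*·122.1808 + (1−p*)·162.9222]/1.05 = 135.1166. B = V − Δ·S = 203.0190.
(2,1): S=122.9584. Δ = (V_up−V_dn)/(S_up−S_dn) = (48.4057−122.1808)/(164.7643−90.9892) = -1.0000. V = [p*·48.4057 + (1−p*)·122.1808]/1.05 = 80.0606. B = V − Δ·S = 203.0190.
(2,2): S=222.6544. Δ = (V_up−V_dn)/(S_up−S_dn) = (0.0000−48.4057)/(298.3569−164.7643) = -0.3623. V = [p*·0.0000 + (1−p*)·48.4057]/1.05 = 22.2820. B = V − Δ·S = 102.9582.
(1,0): S=91.7600. Δ = (V_up−V_dn)/(S_up−S_dn) = (80.0606−135.1166)/(122.9584−67.9024) = -1.0000. V = [p*·80.0606 + (1−p*)·135.1166]/1.05 = 101.5915. B = V − Δ·S = 193.3515.
(1,1): S=166.1600. Δ = (V_up−V_dn)/(S_up−S_dn) = (22.2820−80.0606)/(222.6544−122.9584) = -0.5795. V = [p*·22.2820 + (1−p*)·80.0606]/1.05 = 47.8175. B = V − Δ·S = 144.1152.
(0,0): S=124.0000. Δ = (V_up−V_dn)/(S_up−S_dn) = (47.8175−101.5915)/(166.1600−91.7600) = -0.7228. V = [p*·47.8175 + (1−p*)·101.5915]/1.05 = 70.2936. B = V − Δ·S = 159.9169.
The time-0 hedge costs 70.2936, which is the no-arbitrage price.

(0,0): Delta=-0.7228 Bond=159.9169
(1,0): Delta=-1.0000 Bond=193.3515
(1,1): Delta=-0.5795 Bond=144.1152
(2,0): Delta=-1.0000 Bond=203.0190
(2,1): Delta=-1.0000 Bond=203.0190
(2,2): Delta=-0.3623 Bond=102.9582
V0=70.2936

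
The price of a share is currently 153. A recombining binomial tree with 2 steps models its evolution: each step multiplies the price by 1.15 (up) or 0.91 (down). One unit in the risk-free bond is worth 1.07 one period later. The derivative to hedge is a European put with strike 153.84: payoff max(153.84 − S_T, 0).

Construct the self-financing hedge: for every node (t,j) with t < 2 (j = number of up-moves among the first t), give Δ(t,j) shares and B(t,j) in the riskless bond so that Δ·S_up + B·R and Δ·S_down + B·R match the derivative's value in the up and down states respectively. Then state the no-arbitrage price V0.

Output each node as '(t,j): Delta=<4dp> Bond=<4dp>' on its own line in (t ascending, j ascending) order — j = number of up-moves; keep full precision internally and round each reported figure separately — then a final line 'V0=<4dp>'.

(0,0): Delta=-0.2303 Bond=37.8633
(1,0): Delta=-0.8122 Bond=121.5413
(1,1): Delta=0.0000 Bond=0.0000
V0=2.6340

Under the risk-neutral measure, an up-move has probability p* = (R−d)/(u−d) = 0.6667 and values discount at R = 1.07.
Terminal values V(2,·): V(2,0)=27.1407, V(2,1)=0.0000, V(2,2)=0.0000
(1,0): S=139.2300. Δ = (V_up−V_dn)/(S_up−S_dn) = (0.0000−27.1407)/(160.1145−126.6993) = -0.8122. V = [p*·0.0000 + (1−p*)·27.1407]/1.07 = 8.4550. B = V − Δ·S = 121.5413.
(1,1): S=175.9500. Δ = (V_up−V_dn)/(S_up−S_dn) = (0.0000−0.0000)/(202.3425−160.1145) = 0.0000. V = [p*·0.0000 + (1−p*)·0.0000]/1.07 = 0.0000. B = V − Δ·S = 0.0000.
(0,0): S=153.0000. Δ = (V_up−V_dn)/(S_up−S_dn) = (0.0000−8.4550)/(175.9500−139.2300) = -0.2303. V = [p*·0.0000 + (1−p*)·8.4550]/1.07 = 2.6340. B = V − Δ·S = 37.8633.
Check: Δ(0,0)·S0 + B(0,0) = 2.6340 = V0.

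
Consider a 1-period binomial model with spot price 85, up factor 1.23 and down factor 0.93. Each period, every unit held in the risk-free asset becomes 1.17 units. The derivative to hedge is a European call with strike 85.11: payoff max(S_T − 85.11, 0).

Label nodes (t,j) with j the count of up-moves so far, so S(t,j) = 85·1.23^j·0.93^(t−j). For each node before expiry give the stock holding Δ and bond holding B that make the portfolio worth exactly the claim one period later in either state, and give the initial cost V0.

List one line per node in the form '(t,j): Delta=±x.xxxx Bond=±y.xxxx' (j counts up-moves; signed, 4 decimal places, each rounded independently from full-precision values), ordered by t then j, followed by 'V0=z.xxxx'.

(0,0): Delta=0.7624 Bond=-51.5077
V0=13.2923

The replicating-portfolio and risk-neutral prices coincide; use p* = (1.17−0.93)/(1.23−0.93) = 0.8000 for the latter.
At expiry t=1: V(1,0)=0.0000, V(1,1)=19.4400
  t=0,j=0: stock 85.0000 → up 104.5500 (V=19.4400), down 79.0500 (V=0.0000). Price 13.2923; hedge Δ=0.7624, bond B=-51.5077.
Each (Δ,B) replicates both successor values, so the strategy is self-financing and V0 is arbitrage-free.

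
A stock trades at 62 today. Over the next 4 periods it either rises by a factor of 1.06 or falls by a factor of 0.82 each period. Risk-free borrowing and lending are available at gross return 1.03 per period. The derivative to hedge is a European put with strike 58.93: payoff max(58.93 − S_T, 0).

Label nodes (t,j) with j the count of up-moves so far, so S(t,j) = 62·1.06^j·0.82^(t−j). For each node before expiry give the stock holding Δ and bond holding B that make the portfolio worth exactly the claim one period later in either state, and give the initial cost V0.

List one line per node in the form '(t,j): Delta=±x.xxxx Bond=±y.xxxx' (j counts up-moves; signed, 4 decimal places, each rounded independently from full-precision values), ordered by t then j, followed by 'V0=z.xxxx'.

The replicating-portfolio and risk-neutral prices coincide; use p* = (1.03−0.82)/(1.06−0.82) = 0.8750 for the latter.
At expiry t=4: V(4,0)=30.8985, V(4,1)=22.6941, V(4,2)=12.0885, V(4,3)=0.0000, V(4,4)=0.0000
  t=3,j=0: stock 34.1848 → up 36.2359 (V=22.6941), down 28.0315 (V=30.8985). Price 23.0288; hedge Δ=-1.0000, bond B=57.2136.
  t=3,j=1: stock 44.1901 → up 46.8415 (V=12.0885), down 36.2359 (V=22.6941). Price 13.0235; hedge Δ=-1.0000, bond B=57.2136.
  t=3,j=2: stock 57.1238 → up 60.5513 (V=0.0000), down 46.8415 (V=12.0885). Price 1.4670; hedge Δ=-0.8817, bond B=51.8356.
  t=3,j=3: stock 73.8430 → up 78.2736 (V=0.0000), down 60.5513 (V=0.0000). Price 0.0000; hedge Δ=0.0000, bond B=0.0000.
  t=2,j=0: stock 41.6888 → up 44.1901 (V=13.0235), down 34.1848 (V=23.0288). Price 13.8584; hedge Δ=-1.0000, bond B=55.5472.
  t=2,j=1: stock 53.8904 → up 57.1238 (V=1.4670), down 44.1901 (V=13.0235). Price 2.8268; hedge Δ=-0.8935, bond B=50.9785.
  t=2,j=2: stock 69.6632 → up 73.8430 (V=0.0000), down 57.1238 (V=1.4670). Price 0.1780; hedge Δ=-0.0877, bond B=6.2907.
  t=1,j=0: stock 50.8400 → up 53.8904 (V=2.8268), down 41.6888 (V=13.8584). Price 4.0832; hedge Δ=-0.9041, bond B=50.0482.
  t=1,j=1: stock 65.7200 → up 69.6632 (V=0.1780), down 53.8904 (V=2.8268). Price 0.4943; hedge Δ=-0.1679, bond B=11.5308.
  t=0,j=0: stock 62.0000 → up 65.7200 (V=0.4943), down 50.8400 (V=4.0832). Price 0.9155; hedge Δ=-0.2412, bond B=15.8694.
Each (Δ,B) replicates both successor values, so the strategy is self-financing and V0 is arbitrage-free.

(0,0): Delta=-0.2412 Bond=15.8694
(1,0): Delta=-0.9041 Bond=50.0482
(1,1): Delta=-0.1679 Bond=11.5308
(2,0): Delta=-1.0000 Bond=55.5472
(2,1): Delta=-0.8935 Bond=50.9785
(2,2): Delta=-0.0877 Bond=6.2907
(3,0): Delta=-1.0000 Bond=57.2136
(3,1): Delta=-1.0000 Bond=57.2136
(3,2): Delta=-0.8817 Bond=51.8356
(3,3): Delta=0.0000 Bond=0.0000
V0=0.9155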